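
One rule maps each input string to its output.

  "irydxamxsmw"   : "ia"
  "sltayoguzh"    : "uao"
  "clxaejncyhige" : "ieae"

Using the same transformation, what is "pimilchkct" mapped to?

ii

The transformation: move the last 3 characters to the front (rotate right by 3), then keep only the vowels.
On "pimilchkct": the first step gives "kctpimilch", and the second then gives "ii".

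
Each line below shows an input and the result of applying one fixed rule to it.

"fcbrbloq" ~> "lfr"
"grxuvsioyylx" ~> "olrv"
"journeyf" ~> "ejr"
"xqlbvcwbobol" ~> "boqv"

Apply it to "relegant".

Looking at the pairs, the operation is to swap the front and back halves of the string, then keep one character in every 3, starting at position 2 (positions 2nd, 5th, 8th, ...).
Starting from "relegant": after the first operation, "gantrele"; after the second, "are".

are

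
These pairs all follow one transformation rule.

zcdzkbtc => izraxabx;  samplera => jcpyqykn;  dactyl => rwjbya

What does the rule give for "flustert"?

Each output is the input with this applied: swap the front and back halves of the string, then shift every letter 2 places backward in the alphabet (wrapping around).
Working it through for "flustert": intermediate "tertflus", final "rcprdjsq".

rcprdjsq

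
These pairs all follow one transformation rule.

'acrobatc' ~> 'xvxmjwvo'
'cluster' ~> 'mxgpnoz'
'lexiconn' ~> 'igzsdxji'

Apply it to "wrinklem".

Rule — move the last character to the front, then shift every letter 5 places backward in the alphabet (wrapping around).
On "wrinklem" that produces "hrmdifgz".

hrmdifgz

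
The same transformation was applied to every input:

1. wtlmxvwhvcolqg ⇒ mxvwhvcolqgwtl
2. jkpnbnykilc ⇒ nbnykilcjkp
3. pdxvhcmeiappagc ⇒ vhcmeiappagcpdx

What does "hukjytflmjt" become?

jytflmjthuk

The transformation: move the first 3 characters to the end (rotate left by 3).
So "hukjytflmjt" becomes "jytflmjthuk".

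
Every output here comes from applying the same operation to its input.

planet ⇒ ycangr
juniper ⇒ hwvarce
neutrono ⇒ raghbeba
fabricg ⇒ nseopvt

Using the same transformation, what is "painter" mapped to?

Each output is the input with this applied: shift every letter 13 places forward in the alphabet (wrapping around) — i.e. ROT13, then swap each adjacent pair of characters (1↔2, 3↔4, ...).
"painter" → "cnvagre" → "ncavrge".
(Check on "juniper": → "whavcre" → "hwvarce" ✓)

ncavrge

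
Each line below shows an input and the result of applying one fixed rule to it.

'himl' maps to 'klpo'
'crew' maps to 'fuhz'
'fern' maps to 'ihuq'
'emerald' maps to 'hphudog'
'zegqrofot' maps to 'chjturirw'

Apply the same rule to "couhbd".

The rule is to shift every letter 3 places forward in the alphabet (wrapping around).
Doing the same to "couhbd": "frxkeg".

frxkeg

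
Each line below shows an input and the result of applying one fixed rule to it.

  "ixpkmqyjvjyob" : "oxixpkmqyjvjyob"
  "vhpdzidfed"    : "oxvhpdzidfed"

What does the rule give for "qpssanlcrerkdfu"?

oxqpssanlcrerkdfu

Each output is the input with this applied: prepend "ox".
"qpssanlcrerkdfu" → "oxqpssanlcrerkdfu".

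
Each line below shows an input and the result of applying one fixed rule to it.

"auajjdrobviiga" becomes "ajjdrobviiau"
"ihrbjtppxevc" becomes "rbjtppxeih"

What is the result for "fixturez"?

Looking at the pairs, the operation is to delete the last 2 characters, then move the first 2 characters to the end (rotate left by 2).
Working it through for "fixturez": intermediate "fixtur", final "xturfi".

xturfi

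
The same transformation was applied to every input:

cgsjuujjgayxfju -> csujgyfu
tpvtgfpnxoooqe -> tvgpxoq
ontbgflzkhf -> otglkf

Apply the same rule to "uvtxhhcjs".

uthcs

Rule — keep every other character starting from the first (positions 1st, 3rd, 5th, ...).
"uvtxhhcjs" → "uthcs".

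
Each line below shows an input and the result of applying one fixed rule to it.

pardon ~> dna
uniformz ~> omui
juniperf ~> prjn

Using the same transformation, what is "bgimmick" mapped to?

In each case the input is transformed by: swap the front and back halves of the string, then keep every other character starting from the first (positions 1st, 3rd, 5th, ...).
For "bgimmick" the result is "mcbi".

mcbi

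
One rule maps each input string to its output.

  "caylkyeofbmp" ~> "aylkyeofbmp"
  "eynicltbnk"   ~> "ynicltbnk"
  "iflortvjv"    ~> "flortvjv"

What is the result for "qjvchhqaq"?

jvchhqaq

Rule — delete the first character.
On "qjvchhqaq" that produces "jvchhqaq".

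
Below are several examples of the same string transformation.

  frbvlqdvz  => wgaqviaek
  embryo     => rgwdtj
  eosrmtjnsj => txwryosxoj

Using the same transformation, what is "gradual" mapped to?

Each output is the input with this applied: shift every letter 5 places forward in the alphabet (wrapping around), then move the first character to the end.
On "gradual": the first step gives "lwfizfq", and the second then gives "wfizfql".

wfizfql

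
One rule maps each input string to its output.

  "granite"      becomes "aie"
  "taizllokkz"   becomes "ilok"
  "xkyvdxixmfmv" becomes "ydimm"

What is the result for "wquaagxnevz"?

The pattern: delete the first 2 characters, then keep every other character starting from the first (positions 1st, 3rd, 5th, ...).
Applying both steps to "wquaagxnevz": "uaagxnevz", then "uaxez".
(Check on "granite": → "anite" → "aie" ✓)

uaxez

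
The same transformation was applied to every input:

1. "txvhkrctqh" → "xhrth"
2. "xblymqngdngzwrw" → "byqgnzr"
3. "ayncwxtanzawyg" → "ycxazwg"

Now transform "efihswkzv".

fhwz

Looking at the pairs, the operation is to keep every other character starting from the second (positions 2nd, 4th, 6th, ...).
Applying that to "efihswkzv" gives "fhwz".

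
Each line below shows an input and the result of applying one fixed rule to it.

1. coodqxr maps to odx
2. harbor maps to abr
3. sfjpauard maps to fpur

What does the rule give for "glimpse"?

lms

What's happening: keep every other character starting from the second (positions 2nd, 4th, 6th, ...).
So "glimpse" becomes "lms".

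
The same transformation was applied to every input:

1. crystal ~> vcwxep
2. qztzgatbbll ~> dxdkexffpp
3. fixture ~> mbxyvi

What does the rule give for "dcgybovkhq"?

The transformation: shift every letter 4 places forward in the alphabet (wrapping around), then delete the first character.
Starting from "dcgybovkhq": after the first operation, "hgkcfszolu"; after the second, "gkcfszolu".

gkcfszolu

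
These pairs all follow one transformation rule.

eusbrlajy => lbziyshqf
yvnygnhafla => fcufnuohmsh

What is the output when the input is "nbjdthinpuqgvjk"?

uiqkaopuwbxncqr

In each case the input is transformed by: shift every letter 7 places forward in the alphabet (wrapping around).
Doing the same to "nbjdthinpuqgvjk": "uiqkaopuwbxncqr".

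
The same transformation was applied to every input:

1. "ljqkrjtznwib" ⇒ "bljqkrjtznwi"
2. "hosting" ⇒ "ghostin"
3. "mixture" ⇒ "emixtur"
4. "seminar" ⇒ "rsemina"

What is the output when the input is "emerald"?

What's happening: move the last character to the front.
On "emerald" that produces "demeral".

demeral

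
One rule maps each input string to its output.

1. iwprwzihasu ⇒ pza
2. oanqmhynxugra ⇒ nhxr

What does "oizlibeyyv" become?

zby

Looking at the pairs, the operation is to keep one character in every 3, starting at position 3 (positions 3rd, 6th, 9th, ...).
Doing the same to "oizlibeyyv": "zby".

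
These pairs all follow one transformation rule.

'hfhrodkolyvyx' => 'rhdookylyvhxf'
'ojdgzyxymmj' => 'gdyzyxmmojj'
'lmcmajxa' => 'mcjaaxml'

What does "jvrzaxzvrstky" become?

Looking at the pairs, the operation is to move the first 2 characters to the end (rotate left by 2), then swap each adjacent pair of characters (1↔2, 3↔4, ...).
Starting from "jvrzaxzvrstky": after the first operation, "rzaxzvrstkyjv"; after the second, "zrxavzsrktjyv".

zrxavzsrktjyv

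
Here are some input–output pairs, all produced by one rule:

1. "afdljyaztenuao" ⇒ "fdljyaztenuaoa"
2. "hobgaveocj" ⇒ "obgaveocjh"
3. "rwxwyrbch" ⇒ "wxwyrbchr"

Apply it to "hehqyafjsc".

ehqyafjsch

Each output is the input with this applied: move the first character to the end.
For "hehqyafjsc" the result is "ehqyafjsch".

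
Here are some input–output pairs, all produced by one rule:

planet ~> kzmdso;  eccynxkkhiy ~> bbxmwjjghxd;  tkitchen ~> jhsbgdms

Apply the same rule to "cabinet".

What's happening: move the first character to the end, then shift every letter 1 place backward in the alphabet (wrapping around).
For "cabinet", step one produces "abinetc"; step two turns that into "zahmdsb".

zahmdsb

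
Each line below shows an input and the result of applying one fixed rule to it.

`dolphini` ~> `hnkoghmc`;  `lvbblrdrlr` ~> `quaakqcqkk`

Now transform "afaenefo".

The pattern: swap the first and last characters, then shift every letter 1 place backward in the alphabet (wrapping around).
On "afaenefo" that produces "nezdmdez".

nezdmdez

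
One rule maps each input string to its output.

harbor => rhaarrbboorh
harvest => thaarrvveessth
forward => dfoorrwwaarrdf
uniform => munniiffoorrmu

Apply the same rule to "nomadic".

What's happening: double every character, then swap the first and last characters.
Applying both steps to "nomadic": "nnoommaaddiicc", then "cnoommaaddiicn".

cnoommaaddiicn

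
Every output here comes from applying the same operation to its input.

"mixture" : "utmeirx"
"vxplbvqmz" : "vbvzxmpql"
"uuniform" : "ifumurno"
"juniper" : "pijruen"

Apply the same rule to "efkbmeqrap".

meepfakrbq

Looking at the pairs, the operation is to take characters alternately from the front and the back (1st, last, 2nd, 2nd-last, ...), then move the last 2 characters to the front (rotate right by 2).
Working it through for "efkbmeqrap": intermediate "epfakrbqme", final "meepfakrbq".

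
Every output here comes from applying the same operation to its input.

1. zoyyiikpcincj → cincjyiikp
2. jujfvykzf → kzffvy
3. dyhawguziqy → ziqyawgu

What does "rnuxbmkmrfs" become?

mrfsxbmk

What's happening: delete the first 3 characters, then swap the front and back halves of the string.
On "rnuxbmkmrfs": the first step gives "xbmkmrfs", and the second then gives "mrfsxbmk".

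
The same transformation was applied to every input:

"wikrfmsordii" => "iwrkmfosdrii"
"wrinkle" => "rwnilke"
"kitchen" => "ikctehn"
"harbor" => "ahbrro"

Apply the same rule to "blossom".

lbsoosm

In each case the input is transformed by: swap each adjacent pair of characters (1↔2, 3↔4, ...).
"blossom" → "lbsoosm".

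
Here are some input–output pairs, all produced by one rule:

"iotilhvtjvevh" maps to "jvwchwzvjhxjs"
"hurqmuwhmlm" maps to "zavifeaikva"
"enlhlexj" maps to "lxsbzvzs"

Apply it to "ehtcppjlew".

Rule — shift every letter 12 places backward in the alphabet (wrapping around), then move the last 2 characters to the front (rotate right by 2).
For "ehtcppjlew", step one produces "svhqddxzsk"; step two turns that into "sksvhqddxz".
(Check on "hurqmuwhmlm": → "vifeaikvaza" → "zavifeaikva" ✓)

sksvhqddxz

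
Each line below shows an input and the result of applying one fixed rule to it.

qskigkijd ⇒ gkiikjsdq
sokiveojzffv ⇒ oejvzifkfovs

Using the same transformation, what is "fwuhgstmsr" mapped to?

The transformation: take characters alternately from the front and the back (1st, last, 2nd, 2nd-last, ...), then reverse the string.
On "fwuhgstmsr": the first step gives "frwsumhtgs", and the second then gives "sgthmuswrf".
(Check on "qskigkijd": → "qdsjkiikg" → "gkiikjsdq" ✓)

sgthmuswrf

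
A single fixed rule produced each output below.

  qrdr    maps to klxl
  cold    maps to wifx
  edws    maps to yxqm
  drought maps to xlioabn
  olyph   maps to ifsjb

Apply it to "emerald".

Looking at the pairs, the operation is to shift every letter 6 places backward in the alphabet (wrapping around).
Applying that to "emerald" gives "ygylufx".

ygylufx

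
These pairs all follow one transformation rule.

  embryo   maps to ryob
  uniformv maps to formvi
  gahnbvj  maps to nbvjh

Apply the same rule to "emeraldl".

raldle

Looking at the pairs, the operation is to delete the first 2 characters, then move the first character to the end.
Starting from "emeraldl": after the first operation, "eraldl"; after the second, "raldle".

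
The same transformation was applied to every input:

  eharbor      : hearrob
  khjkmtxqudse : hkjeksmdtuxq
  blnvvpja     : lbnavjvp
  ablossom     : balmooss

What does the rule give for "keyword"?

ekydwro

Each output is the input with this applied: move the first character to the end, then take characters alternately from the front and the back (1st, last, 2nd, 2nd-last, ...).
"keyword" → "ekydwro".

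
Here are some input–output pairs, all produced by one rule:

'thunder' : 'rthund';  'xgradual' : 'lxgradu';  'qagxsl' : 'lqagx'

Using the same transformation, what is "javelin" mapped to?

Rule — move the last 2 characters to the front (rotate right by 2), then delete the first character.
Starting from "javelin": after the first operation, "injavel"; after the second, "njavel".

njavel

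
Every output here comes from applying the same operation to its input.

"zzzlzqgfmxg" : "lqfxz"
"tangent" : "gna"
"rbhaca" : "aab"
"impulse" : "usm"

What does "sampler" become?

The rule is to keep every other character starting from the second (positions 2nd, 4th, 6th, ...), then move the first character to the end.
Applying that to "sampler" gives "pea".

pea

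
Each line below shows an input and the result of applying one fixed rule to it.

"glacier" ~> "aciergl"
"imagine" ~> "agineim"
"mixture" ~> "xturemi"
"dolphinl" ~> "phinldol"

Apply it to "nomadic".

The pattern: move the last 3 characters to the front (rotate right by 3), then move the last 2 characters to the front (rotate right by 2).
Applying both steps to "nomadic": "dicnoma", then "madicno".

madicno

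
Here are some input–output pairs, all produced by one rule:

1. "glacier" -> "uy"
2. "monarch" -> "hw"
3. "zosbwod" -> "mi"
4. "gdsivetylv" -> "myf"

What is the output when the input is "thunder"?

Rule — shift every letter 6 places backward in the alphabet (wrapping around), then keep one character in every 3, starting at position 3 (positions 3rd, 6th, 9th, ...).
Starting from "thunder": after the first operation, "nbohxyl"; after the second, "oy".
(Check on "gdsivetylv": → "axmcpynsfp" → "myf" ✓)

oy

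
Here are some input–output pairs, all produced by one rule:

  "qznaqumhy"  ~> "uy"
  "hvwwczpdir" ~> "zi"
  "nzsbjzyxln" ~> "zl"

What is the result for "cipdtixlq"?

What's happening: keep one character in every 3, starting at position 3 (positions 3rd, 6th, 9th, ...), then delete the first character.
For "cipdtixlq", step one produces "piq"; step two turns that into "iq".

iq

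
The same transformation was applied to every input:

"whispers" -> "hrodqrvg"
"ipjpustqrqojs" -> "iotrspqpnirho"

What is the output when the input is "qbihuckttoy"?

hgtbjssnxpa

The pattern: move the first 2 characters to the end (rotate left by 2), then shift every letter 1 place backward in the alphabet (wrapping around).
Starting from "qbihuckttoy": after the first operation, "ihuckttoyqb"; after the second, "hgtbjssnxpa".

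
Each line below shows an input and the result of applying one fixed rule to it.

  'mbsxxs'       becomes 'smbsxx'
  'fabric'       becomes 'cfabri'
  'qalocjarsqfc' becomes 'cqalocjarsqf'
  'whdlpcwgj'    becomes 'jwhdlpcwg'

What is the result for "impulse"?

eimpuls

What's happening: move the last character to the front.
"impulse" → "eimpuls".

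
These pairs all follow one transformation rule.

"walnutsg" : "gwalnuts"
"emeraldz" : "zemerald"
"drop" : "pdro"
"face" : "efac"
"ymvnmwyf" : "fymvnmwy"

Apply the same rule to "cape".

ecap

Looking at the pairs, the operation is to move the last character to the front.
On "cape" that produces "ecap".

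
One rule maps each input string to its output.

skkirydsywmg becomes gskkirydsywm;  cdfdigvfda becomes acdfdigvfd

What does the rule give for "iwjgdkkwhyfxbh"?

What's happening: move the last character to the front.
Applying that to "iwjgdkkwhyfxbh" gives "hiwjgdkkwhyfxb".

hiwjgdkkwhyfxb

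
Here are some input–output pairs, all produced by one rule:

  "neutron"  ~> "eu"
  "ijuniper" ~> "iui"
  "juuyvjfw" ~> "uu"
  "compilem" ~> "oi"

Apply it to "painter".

ai

The pattern: delete the last 3 characters, then keep only the vowels.
For "painter", step one produces "pain"; step two turns that into "ai".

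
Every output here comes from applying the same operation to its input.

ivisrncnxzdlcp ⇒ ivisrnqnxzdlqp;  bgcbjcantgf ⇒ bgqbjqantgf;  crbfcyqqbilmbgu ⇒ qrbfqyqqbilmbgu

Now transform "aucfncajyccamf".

auqfnqajyqqamf

Each output is the input with this applied: replace every "c" with "q".
Applying that to "aucfncajyccamf" gives "auqfnqajyqqamf".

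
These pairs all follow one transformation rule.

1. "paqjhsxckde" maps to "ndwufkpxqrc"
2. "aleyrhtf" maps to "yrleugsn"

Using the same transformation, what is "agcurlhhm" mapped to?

tpheyuuzn

Rule — move the first character to the end, then shift every letter 13 places forward in the alphabet (wrapping around) — i.e. ROT13.
"agcurlhhm" → "tpheyuuzn".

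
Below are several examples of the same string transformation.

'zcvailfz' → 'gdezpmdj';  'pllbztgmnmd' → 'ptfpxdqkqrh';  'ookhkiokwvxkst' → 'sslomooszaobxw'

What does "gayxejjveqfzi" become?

What's happening: swap each adjacent pair of characters (1↔2, 3↔4, ...), then shift every letter 4 places forward in the alphabet (wrapping around).
Starting from "gayxejjveqfzi": after the first operation, "agxyjevjqezfi"; after the second, "ekbcniznuidjm".

ekbcniznuidjm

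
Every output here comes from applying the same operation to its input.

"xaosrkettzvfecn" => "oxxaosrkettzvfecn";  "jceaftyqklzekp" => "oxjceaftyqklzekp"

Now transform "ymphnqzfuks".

oxymphnqzfuks

Looking at the pairs, the operation is to prepend "ox".
Doing the same to "ymphnqzfuks": "oxymphnqzfuks".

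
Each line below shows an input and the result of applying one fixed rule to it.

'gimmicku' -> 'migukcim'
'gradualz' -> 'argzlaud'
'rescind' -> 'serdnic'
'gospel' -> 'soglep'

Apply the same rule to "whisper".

What's happening: reverse the string, then move the last 3 characters to the front (rotate right by 3).
"whisper" → "repsihw" → "ihwreps".

ihwreps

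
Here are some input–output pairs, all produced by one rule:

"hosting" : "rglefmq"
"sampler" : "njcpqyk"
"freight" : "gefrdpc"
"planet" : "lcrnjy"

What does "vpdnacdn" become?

lyabltnb

In each case the input is transformed by: move the first 3 characters to the end (rotate left by 3), then shift every letter 2 places backward in the alphabet (wrapping around).
"vpdnacdn" → "nacdnvpd" → "lyabltnb".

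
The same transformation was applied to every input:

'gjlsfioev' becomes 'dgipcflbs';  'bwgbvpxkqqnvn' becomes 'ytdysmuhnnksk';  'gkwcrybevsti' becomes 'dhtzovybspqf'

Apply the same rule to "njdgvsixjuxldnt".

The transformation: shift every letter 3 places backward in the alphabet (wrapping around).
"njdgvsixjuxldnt" → "kgadspfugruiakq".

kgadspfugruiakq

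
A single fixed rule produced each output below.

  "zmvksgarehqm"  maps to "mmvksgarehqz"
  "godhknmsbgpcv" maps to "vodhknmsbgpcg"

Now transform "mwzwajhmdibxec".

cwzwajhmdibxem

The transformation: swap the first and last characters.
"mwzwajhmdibxec" → "cwzwajhmdibxem".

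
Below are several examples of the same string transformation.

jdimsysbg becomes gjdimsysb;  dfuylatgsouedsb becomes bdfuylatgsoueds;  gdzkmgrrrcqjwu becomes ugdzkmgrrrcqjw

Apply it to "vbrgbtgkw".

The transformation: move the last character to the front.
Doing the same to "vbrgbtgkw": "wvbrgbtgk".

wvbrgbtgk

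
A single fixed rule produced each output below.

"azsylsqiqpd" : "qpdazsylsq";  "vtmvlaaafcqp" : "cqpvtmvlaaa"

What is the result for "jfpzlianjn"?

The pattern: move the last 3 characters to the front (rotate right by 3), then delete the last character.
On "jfpzlianjn": the first step gives "njnjfpzlia", and the second then gives "njnjfpzli".

njnjfpzli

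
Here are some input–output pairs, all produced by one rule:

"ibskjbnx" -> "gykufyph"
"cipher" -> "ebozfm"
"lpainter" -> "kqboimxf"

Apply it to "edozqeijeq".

bfgbnbalwn

The pattern: shift every letter 3 places backward in the alphabet (wrapping around), then swap the front and back halves of the string.
Working it through for "edozqeijeq": intermediate "balwnbfgbn", final "bfgbnbalwn".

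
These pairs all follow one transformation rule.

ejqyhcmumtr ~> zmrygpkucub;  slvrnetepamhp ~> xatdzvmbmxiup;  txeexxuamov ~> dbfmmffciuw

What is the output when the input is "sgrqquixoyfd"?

laozyycqfwgn

Looking at the pairs, the operation is to move the last character to the front, then shift every letter 8 places forward in the alphabet (wrapping around).
Starting from "sgrqquixoyfd": after the first operation, "dsgrqquixoyf"; after the second, "laozyycqfwgn".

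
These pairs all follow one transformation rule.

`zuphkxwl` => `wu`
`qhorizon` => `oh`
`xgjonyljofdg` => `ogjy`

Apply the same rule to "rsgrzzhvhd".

The transformation: swap the front and back halves of the string, then keep one character in every 3, starting at position 3 (positions 3rd, 6th, 9th, ...).
"rsgrzzhvhd" → "vrr".

vrr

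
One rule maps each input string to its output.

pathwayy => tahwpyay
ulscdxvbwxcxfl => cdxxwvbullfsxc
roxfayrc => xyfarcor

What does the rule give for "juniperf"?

Each output is the input with this applied: take characters alternately from the front and the back (1st, last, 2nd, 2nd-last, ...), then swap the front and back halves of the string.
Working it through for "juniperf": intermediate "jfurneip", final "neipjfur".

neipjfur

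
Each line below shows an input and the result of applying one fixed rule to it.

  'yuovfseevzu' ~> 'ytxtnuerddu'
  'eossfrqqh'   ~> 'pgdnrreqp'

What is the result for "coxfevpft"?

In each case the input is transformed by: move the last 2 characters to the front (rotate right by 2), then shift every letter 1 place backward in the alphabet (wrapping around).
On "coxfevpft": the first step gives "ftcoxfevp", and the second then gives "esbnweduo".

esbnweduo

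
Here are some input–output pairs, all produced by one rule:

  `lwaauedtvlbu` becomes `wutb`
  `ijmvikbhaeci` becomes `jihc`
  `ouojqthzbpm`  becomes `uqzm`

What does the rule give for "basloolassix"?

aoai

Looking at the pairs, the operation is to keep one character in every 3, starting at position 2 (positions 2nd, 5th, 8th, ...).
For "basloolassix" the result is "aoai".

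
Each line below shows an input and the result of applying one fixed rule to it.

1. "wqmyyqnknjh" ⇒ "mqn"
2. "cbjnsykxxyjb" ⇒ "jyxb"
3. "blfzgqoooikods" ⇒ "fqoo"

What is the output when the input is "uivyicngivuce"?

What's happening: keep one character in every 3, starting at position 3 (positions 3rd, 6th, 9th, ...).
So "uivyicngivuce" becomes "vcic".

vcic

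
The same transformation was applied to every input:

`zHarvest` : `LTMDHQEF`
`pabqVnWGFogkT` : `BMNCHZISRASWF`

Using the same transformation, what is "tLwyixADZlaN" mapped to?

FXIKUJMPLXMZ

The transformation: shift every letter 12 places forward in the alphabet (wrapping around), then convert every letter to uppercase.
"tLwyixADZlaN" → "FXIKUJMPLXMZ".
(Check on "pabqVnWGFogkT": → "bmncHzISRaswF" → "BMNCHZISRASWF" ✓)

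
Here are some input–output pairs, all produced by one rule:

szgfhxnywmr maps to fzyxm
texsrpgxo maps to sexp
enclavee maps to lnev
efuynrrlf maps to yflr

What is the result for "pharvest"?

rhte

In each case the input is transformed by: keep every other character starting from the second (positions 2nd, 4th, 6th, ...), then swap each adjacent pair of characters (1↔2, 3↔4, ...).
"pharvest" → "hret" → "rhte".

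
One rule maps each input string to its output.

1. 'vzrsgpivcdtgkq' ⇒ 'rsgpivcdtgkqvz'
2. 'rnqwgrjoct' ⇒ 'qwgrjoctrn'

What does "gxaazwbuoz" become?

Each output is the input with this applied: move the first 2 characters to the end (rotate left by 2).
"gxaazwbuoz" → "aazwbuozgx".

aazwbuozgx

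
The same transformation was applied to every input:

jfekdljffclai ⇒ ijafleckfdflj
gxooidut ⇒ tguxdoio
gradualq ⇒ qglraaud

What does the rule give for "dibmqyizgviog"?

The pattern: take characters alternately from the front and the back (1st, last, 2nd, 2nd-last, ...), then swap each adjacent pair of characters (1↔2, 3↔4, ...).
For "dibmqyizgviog", step one produces "dgiobimvqgyzi"; step two turns that into "gdoiibvmgqzyi".
(Check on "gradualq": → "gqrlaadu" → "qglraaud" ✓)

gdoiibvmgqzyi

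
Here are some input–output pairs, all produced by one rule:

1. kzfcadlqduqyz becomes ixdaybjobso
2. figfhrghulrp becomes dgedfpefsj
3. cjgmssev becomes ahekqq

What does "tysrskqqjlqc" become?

Each output is the input with this applied: delete the last 2 characters, then shift every letter 2 places backward in the alphabet (wrapping around).
"tysrskqqjlqc" → "tysrskqqjl" → "rwqpqioohj".
(Check on "cjgmssev": → "cjgmss" → "ahekqq" ✓)

rwqpqioohj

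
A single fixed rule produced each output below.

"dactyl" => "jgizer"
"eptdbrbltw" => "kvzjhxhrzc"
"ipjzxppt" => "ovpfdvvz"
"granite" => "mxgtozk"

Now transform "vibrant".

bohxgtz

Looking at the pairs, the operation is to shift every letter 6 places forward in the alphabet (wrapping around).
For "vibrant" the result is "bohxgtz".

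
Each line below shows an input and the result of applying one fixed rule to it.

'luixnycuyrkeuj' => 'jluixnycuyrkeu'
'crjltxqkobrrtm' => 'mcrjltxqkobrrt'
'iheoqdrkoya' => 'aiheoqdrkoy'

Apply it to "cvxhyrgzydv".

vcvxhyrgzyd

In each case the input is transformed by: move the last character to the front.
"cvxhyrgzydv" → "vcvxhyrgzyd".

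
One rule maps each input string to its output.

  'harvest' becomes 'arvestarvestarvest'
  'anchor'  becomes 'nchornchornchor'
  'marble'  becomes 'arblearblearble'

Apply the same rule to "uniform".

What's happening: delete the first character, then write the whole string 3 times in a row.
Working it through for "uniform": intermediate "niform", final "niformniformniform".

niformniformniform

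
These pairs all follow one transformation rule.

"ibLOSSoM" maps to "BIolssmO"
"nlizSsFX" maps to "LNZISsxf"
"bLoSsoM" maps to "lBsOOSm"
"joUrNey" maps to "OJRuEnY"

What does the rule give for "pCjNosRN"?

What's happening: swap each adjacent pair of characters (1↔2, 3↔4, ...), then flip the case of every letter.
"pCjNosRN" → "CpNjsoNR" → "cPnJSOnr".

cPnJSOnr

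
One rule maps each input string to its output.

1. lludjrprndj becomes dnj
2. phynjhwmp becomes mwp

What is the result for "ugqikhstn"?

The rule is to swap each adjacent pair of characters (1↔2, 3↔4, ...), then keep only the last 3 characters.
Applying both steps to "ugqikhstn": "guiqhktsn", then "tsn".

tsn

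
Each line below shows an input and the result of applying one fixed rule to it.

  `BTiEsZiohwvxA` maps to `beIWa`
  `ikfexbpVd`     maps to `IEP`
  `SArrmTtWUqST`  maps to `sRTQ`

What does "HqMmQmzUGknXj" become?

hMZKJ

The rule is to flip the case of every letter, then keep one character in every 3, starting at position 1 (positions 1st, 4th, 7th, ...).
Doing the same to "HqMmQmzUGknXj": "hMZKJ".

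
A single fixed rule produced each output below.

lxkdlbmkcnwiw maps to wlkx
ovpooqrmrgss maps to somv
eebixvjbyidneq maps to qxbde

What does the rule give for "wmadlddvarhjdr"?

rlvhm

What's happening: keep one character in every 3, starting at position 2 (positions 2nd, 5th, 8th, ...), then swap the first and last characters.
Working it through for "wmadlddvarhjdr": intermediate "mlvhr", final "rlvhm".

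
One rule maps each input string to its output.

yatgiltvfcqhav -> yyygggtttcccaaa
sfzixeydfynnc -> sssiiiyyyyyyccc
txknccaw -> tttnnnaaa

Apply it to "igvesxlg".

iiieeelll

In each case the input is transformed by: keep one character in every 3, starting at position 1 (positions 1st, 4th, 7th, ...), then repeat every character 3 times.
Starting from "igvesxlg": after the first operation, "iel"; after the second, "iiieeelll".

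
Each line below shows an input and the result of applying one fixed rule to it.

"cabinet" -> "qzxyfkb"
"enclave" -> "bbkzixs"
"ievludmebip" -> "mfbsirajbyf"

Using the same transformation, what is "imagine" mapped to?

What's happening: shift every letter 3 places backward in the alphabet (wrapping around), then move the last character to the front.
On "imagine": the first step gives "fjxdfkb", and the second then gives "bfjxdfk".
(Check on "enclave": → "bkzixsb" → "bbkzixs" ✓)

bfjxdfk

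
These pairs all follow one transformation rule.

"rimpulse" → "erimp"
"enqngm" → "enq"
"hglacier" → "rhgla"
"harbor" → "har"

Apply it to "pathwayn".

npath

What's happening: swap the front and back halves of the string, then delete the first 3 characters.
On "pathwayn": the first step gives "waynpath", and the second then gives "npath".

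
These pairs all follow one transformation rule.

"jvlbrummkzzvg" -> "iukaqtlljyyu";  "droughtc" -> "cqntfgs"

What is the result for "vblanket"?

Looking at the pairs, the operation is to shift every letter 1 place backward in the alphabet (wrapping around), then delete the last character.
On "vblanket" that produces "uakzmjd".

uakzmjd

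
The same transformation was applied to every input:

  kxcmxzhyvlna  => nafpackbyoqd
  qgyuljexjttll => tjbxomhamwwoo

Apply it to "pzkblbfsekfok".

scneoeivhnirn

The rule is to shift every letter 3 places forward in the alphabet (wrapping around).
For "pzkblbfsekfok" the result is "scneoeivhnirn".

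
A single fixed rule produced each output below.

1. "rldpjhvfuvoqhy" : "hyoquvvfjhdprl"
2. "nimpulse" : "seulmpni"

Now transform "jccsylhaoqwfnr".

nrwfoqhaylcsjc

In each case the input is transformed by: reverse the string, then swap each adjacent pair of characters (1↔2, 3↔4, ...).
Applying both steps to "jccsylhaoqwfnr": "rnfwqoahlysccj", then "nrwfoqhaylcsjc".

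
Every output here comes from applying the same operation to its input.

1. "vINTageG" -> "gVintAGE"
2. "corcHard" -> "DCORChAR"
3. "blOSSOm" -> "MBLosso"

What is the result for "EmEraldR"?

reMeRALD

Each output is the input with this applied: flip the case of every letter, then move the last character to the front.
Starting from "EmEraldR": after the first operation, "eMeRALDr"; after the second, "reMeRALD".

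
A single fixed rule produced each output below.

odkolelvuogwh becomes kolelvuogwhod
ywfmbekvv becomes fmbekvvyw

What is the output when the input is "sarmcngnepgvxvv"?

Looking at the pairs, the operation is to move the first 2 characters to the end (rotate left by 2).
Applying that to "sarmcngnepgvxvv" gives "rmcngnepgvxvvsa".

rmcngnepgvxvvsa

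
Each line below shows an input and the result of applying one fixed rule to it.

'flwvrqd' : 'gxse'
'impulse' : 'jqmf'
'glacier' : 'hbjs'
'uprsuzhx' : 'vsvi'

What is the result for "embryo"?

fcz

Rule — shift every letter 1 place forward in the alphabet (wrapping around), then keep every other character starting from the first (positions 1st, 3rd, 5th, ...).
Applying both steps to "embryo": "fncszp", then "fcz".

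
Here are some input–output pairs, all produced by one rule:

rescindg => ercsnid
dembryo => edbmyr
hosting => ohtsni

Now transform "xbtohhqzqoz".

bxothhzqoq

Rule — delete the last character, then swap each adjacent pair of characters (1↔2, 3↔4, ...).
Applying that to "xbtohhqzqoz" gives "bxothhzqoq".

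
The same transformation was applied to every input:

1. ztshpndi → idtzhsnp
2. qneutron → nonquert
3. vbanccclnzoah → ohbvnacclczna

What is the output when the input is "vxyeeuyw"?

wyxveyue

Rule — swap each adjacent pair of characters (1↔2, 3↔4, ...), then move the last 2 characters to the front (rotate right by 2).
On "vxyeeuyw": the first step gives "xveyuewy", and the second then gives "wyxveyue".
(Check on "qneutron": → "nquertno" → "nonquert" ✓)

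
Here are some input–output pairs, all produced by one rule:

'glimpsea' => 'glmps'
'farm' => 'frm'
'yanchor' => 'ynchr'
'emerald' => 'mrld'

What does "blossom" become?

blssm

The rule is to remove every vowel.
So "blossom" becomes "blssm".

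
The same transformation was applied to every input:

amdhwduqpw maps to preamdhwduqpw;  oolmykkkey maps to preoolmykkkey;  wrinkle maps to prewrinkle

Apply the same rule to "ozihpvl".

Looking at the pairs, the operation is to prepend "pre".
So "ozihpvl" becomes "preozihpvl".

preozihpvl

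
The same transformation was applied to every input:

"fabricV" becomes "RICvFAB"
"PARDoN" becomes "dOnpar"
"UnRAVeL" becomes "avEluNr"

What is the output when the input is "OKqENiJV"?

enIjvokQ

The transformation: move the first 3 characters to the end (rotate left by 3), then flip the case of every letter.
"OKqENiJV" → "ENiJVOKq" → "enIjvokQ".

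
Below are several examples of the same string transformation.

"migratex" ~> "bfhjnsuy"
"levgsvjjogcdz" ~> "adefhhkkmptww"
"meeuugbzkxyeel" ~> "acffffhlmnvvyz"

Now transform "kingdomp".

In each case the input is transformed by: shift every letter 1 place forward in the alphabet (wrapping around), then sort the characters into alphabetical order.
Applying both steps to "kingdomp": "ljohepnq", then "ehjlnopq".

ehjlnopq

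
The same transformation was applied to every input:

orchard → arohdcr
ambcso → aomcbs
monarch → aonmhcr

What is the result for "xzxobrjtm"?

The transformation: sort the characters into reverse alphabetical order, then swap the first and last characters.
Applying both steps to "xzxobrjtm": "zxxtromjb", then "bxxtromjz".
(Check on "monarch": → "ronmhca" → "aonmhcr" ✓)

bxxtromjz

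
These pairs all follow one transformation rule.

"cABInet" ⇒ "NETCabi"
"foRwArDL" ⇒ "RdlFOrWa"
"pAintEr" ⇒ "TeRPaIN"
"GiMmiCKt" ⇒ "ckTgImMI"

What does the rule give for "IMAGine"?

Each output is the input with this applied: flip the case of every letter, then move the last 3 characters to the front (rotate right by 3).
So "IMAGine" becomes "INEimag".
(Check on "pAintEr": → "PaINTeR" → "TeRPaIN" ✓)

INEimag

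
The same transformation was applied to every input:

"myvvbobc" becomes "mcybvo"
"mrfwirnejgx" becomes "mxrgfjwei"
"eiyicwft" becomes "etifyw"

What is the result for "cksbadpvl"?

The transformation: take characters alternately from the front and the back (1st, last, 2nd, 2nd-last, ...), then delete the last 2 characters.
Starting from "cksbadpvl": after the first operation, "clkvspbda"; after the second, "clkvspb".

clkvspb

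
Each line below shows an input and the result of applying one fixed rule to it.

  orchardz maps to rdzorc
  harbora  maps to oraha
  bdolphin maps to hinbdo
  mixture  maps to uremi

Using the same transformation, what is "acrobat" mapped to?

batac

Each output is the input with this applied: move the last 3 characters to the front (rotate right by 3), then delete the last 2 characters.
Applying both steps to "acrobat": "batacro", then "batac".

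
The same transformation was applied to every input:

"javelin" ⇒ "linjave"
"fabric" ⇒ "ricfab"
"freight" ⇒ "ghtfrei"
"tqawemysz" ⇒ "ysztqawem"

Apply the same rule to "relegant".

antreleg

Rule — move the last 3 characters to the front (rotate right by 3).
"relegant" → "antreleg".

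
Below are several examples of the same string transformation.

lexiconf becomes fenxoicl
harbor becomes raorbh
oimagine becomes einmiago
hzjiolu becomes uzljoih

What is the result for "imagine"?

emnaigi

Rule — take characters alternately from the front and the back (1st, last, 2nd, 2nd-last, ...), then move the first character to the end.
For "imagine", step one produces "iemnaig"; step two turns that into "emnaigi".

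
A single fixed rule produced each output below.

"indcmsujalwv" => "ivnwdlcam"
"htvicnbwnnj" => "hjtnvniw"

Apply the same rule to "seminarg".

sgerm

In each case the input is transformed by: take characters alternately from the front and the back (1st, last, 2nd, 2nd-last, ...), then delete the last 3 characters.
For "seminarg" the result is "sgerm".
(Check on "htvicnbwnnj": → "hjtnvniwcbn" → "hjtnvniw" ✓)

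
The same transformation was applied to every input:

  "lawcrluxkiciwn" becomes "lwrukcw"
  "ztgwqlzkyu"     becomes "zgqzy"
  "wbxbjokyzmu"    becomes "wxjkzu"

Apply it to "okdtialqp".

odilp

The pattern: keep every other character starting from the first (positions 1st, 3rd, 5th, ...).
"okdtialqp" → "odilp".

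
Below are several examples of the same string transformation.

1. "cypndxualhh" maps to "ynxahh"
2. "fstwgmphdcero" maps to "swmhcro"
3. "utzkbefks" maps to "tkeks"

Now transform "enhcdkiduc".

nckdc

In each case the input is transformed by: swap each adjacent pair of characters (1↔2, 3↔4, ...), then keep every other character starting from the first (positions 1st, 3rd, 5th, ...).
Working it through for "enhcdkiduc": intermediate "nechkddicu", final "nckdc".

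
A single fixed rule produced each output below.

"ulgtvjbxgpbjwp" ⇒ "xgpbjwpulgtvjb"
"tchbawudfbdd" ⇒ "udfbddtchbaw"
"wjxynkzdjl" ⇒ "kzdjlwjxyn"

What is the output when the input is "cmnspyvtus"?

yvtuscmnsp

What's happening: swap the front and back halves of the string.
For "cmnspyvtus" the result is "yvtuscmnsp".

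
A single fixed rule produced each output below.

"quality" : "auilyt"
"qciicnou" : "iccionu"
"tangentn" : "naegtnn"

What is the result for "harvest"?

raevts

The rule is to delete the first character, then swap each adjacent pair of characters (1↔2, 3↔4, ...).
Starting from "harvest": after the first operation, "arvest"; after the second, "raevts".
(Check on "tangentn": → "angentn" → "naegtnn" ✓)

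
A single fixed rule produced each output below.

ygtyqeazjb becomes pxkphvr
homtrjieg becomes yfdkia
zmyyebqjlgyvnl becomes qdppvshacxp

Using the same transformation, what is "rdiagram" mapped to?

iuzrx

The pattern: shift every letter 9 places backward in the alphabet (wrapping around), then delete the last 3 characters.
Applying that to "rdiagram" gives "iuzrx".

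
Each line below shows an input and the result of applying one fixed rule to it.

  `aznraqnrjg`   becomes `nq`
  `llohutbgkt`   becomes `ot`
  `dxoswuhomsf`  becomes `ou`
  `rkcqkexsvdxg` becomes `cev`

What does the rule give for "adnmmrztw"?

The pattern: keep one character in every 3, starting at position 3 (positions 3rd, 6th, 9th, ...), then delete the last character.
So "adnmmrztw" becomes "nr".

nr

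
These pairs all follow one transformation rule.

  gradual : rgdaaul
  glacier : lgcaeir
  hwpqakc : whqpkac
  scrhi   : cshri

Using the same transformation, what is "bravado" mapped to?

Each output is the input with this applied: swap each adjacent pair of characters (1↔2, 3↔4, ...).
So "bravado" becomes "rbvadao".

rbvadao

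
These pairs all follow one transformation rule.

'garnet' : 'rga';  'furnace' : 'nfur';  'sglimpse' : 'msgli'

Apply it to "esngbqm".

gesn

The transformation: delete the last 3 characters, then move the last character to the front.
For "esngbqm", step one produces "esng"; step two turns that into "gesn".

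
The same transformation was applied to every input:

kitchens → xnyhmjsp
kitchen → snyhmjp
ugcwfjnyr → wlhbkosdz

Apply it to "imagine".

The rule is to shift every letter 5 places forward in the alphabet (wrapping around), then swap the first and last characters.
Doing the same to "imagine": "jrflnsn".
(Check on "kitchens": → "pnyhmjsx" → "xnyhmjsp" ✓)

jrflnsn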